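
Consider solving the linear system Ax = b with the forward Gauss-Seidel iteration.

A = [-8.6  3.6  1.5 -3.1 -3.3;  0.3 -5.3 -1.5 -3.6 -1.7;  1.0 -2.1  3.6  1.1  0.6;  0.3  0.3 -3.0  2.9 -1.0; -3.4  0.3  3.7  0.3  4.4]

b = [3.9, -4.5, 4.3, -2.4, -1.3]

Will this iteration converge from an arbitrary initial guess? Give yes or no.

yes

Diagonal D = diag(-8.6, -5.3, 3.6, 2.9, 4.4); L, U strict lower/upper.
GS T = -(D+L)⁻¹U: row 0 first, T[0,2] = -(1.5)/(-8.6) = +0.1744; later rows by forward substitution.
  T[0,:] = [+0.0000  +0.4186  +0.1744  -0.3605  -0.3837]
  T[1,:] = [+0.0000  +0.0237  -0.2731  -0.6996  -0.3425]
  T[2,:] = [+0.0000  -0.1025  -0.2078  -0.6136  -0.2599]
  T[3,:] = [+0.0000  -0.1517  -0.2047  -0.5250  +0.1511]
  T[4,:] = [+0.0000  +0.4184  +0.3421  +0.3209  -0.0650]
moduli |λ_i(T)| = 0.8882, 0.3999, 0.3999, 0.0679, 0.0000.
ρ(T) = max|λ| = 0.8882; 0.8882 < 1: convergent.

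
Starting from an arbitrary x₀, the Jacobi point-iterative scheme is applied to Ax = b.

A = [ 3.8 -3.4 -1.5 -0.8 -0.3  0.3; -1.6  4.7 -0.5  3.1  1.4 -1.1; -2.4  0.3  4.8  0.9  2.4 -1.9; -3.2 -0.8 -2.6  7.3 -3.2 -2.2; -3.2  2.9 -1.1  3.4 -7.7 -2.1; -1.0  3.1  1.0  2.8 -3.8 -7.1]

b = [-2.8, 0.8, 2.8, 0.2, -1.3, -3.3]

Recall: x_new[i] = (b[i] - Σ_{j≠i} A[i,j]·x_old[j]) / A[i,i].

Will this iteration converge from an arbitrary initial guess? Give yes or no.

Split A = D + L + U, D = diag(3.8, 4.7, 4.8, 7.3, -7.7, -7.1).
Jacobi T = -D⁻¹(L+U): T[5,1] = -(3.1)/(-7.1) = +0.4366; T[5,5] = 0.
  T[0,:] = [+0.0000 +0.8947 +0.3947 +0.2105 +0.0789 -0.0789]
  T[1,:] = [+0.3404 +0.0000 +0.1064 -0.6596 -0.2979 +0.2340]
  T[2,:] = [+0.5000 -0.0625 +0.0000 -0.1875 -0.5000 +0.3958]
  T[3,:] = [+0.4384 +0.1096 +0.3562 +0.0000 +0.4384 +0.3014]
  T[4,:] = [-0.4156 +0.3766 -0.1429 +0.4416 +0.0000 -0.2727]
  T[5,:] = [-0.1408 +0.4366 +0.1408 +0.3944 -0.5352 +0.0000]
|roots of det(T-λI)|: 1.1439, 0.6164, 0.4327, 0.4327, 0.3360, 0.1114.
ρ(T) = max|λ| = 1.1439; 1.1439 > 1: divergent.

no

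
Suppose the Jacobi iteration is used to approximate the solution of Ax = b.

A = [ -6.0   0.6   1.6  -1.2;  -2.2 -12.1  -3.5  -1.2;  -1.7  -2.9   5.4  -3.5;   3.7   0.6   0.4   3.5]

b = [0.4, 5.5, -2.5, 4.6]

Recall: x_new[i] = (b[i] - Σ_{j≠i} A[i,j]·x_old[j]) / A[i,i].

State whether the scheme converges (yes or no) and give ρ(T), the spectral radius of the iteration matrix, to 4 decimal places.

yes, ρ = 0.6758

Split A = D + L + U, D = diag(-6, -12.1, 5.4, 3.5).
T_J = -D⁻¹(L+U): T[3,0] = -(3.7)/(3.5) = -1.0571; T[3,3] = 0.
  T[0,:] = [+0.0000, +0.1000, +0.2667, -0.2000]
  T[1,:] = [-0.1818, +0.0000, -0.2893, -0.0992]
  T[2,:] = [+0.3148, +0.5370, +0.0000, +0.6481]
  T[3,:] = [-1.0571, -0.1714, -0.1143, +0.0000]
|eigenvalues of T|: 0.6758, 0.5271, 0.5271, 0.3478.
spectral radius ρ = 0.6758; 0.6758 < 1, so it converges for any x₀.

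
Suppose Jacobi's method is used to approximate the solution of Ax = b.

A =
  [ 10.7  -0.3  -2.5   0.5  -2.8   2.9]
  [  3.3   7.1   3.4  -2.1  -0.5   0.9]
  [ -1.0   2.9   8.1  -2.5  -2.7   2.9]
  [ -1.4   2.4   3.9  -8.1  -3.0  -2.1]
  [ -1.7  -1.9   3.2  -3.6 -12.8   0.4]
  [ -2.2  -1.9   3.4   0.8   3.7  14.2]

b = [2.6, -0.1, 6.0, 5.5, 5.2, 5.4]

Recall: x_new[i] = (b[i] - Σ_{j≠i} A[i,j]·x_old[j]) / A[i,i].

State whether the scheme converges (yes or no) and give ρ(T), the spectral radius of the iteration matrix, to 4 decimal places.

Split A = D + L + U, D = diag(10.7, 7.1, 8.1, -8.1, -12.8, 14.2).
Jacobi: T = -D⁻¹(L+U), T[1,4] = -(-0.5)/(7.1) = +0.0704; T[1,1] = 0.
  T[0,:] = [+0.0000, +0.0280, +0.2336, -0.0467, +0.2617, -0.2710]
  T[1,:] = [-0.4648, +0.0000, -0.4789, +0.2958, +0.0704, -0.1268]
  T[2,:] = [+0.1235, -0.3580, +0.0000, +0.3086, +0.3333, -0.3580]
  T[3,:] = [-0.1728, +0.2963, +0.4815, +0.0000, -0.3704, -0.2593]
  T[4,:] = [-0.1328, -0.1484, +0.2500, -0.2812, +0.0000, +0.0312]
  T[5,:] = [+0.1549, +0.1338, -0.2394, -0.0563, -0.2606, +0.0000]
eigenvalue magnitudes: 0.8598, 0.7178, 0.4386, 0.3803, 0.3803, 0.2282.
spectral radius ρ = 0.8598; 0.8598 < 1 ⇒ converges.

yes, ρ = 0.8598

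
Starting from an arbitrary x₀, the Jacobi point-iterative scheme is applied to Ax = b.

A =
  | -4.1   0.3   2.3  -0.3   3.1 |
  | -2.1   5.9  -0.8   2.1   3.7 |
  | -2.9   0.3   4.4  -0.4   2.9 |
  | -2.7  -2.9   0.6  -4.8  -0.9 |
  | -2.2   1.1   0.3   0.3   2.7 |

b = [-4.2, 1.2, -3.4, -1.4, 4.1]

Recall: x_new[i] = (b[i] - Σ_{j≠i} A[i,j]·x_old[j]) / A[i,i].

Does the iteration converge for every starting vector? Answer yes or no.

A = D + L + U where D = diag(-4.1, 5.9, 4.4, -4.8, 2.7).
Jacobi: T = -D⁻¹(L+U), T[1,3] = -(2.1)/(5.9) = -0.3559; T[1,1] = 0.
  T[0,:] = [+0.0000  +0.0732  +0.5610  -0.0732  +0.7561]
  T[1,:] = [+0.3559  +0.0000  +0.1356  -0.3559  -0.6271]
  T[2,:] = [+0.6591  -0.0682  +0.0000  +0.0909  -0.6591]
  T[3,:] = [-0.5625  -0.6042  +0.1250  +0.0000  -0.1875]
  T[4,:] = [+0.8148  -0.4074  -0.1111  -0.1111  +0.0000]
|roots of det(T-λI)|: 1.2865, 0.8274, 0.5937, 0.5861, 0.4515.
ρ(T) = max|λ| = 1.2865; 1.2865 > 1: divergent.

no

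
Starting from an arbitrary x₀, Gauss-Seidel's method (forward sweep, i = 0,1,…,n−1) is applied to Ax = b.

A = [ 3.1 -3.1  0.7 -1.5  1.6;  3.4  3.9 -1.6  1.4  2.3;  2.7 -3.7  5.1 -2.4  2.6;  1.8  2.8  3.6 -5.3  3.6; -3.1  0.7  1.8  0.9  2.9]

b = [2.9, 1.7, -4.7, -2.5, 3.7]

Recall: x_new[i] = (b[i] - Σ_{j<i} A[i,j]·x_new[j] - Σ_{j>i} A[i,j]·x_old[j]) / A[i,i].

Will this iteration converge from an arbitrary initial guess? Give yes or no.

no

Diagonal D = diag(3.1, 3.9, 5.1, -5.3, 2.9); L, U strict lower/upper.
Gauss-Seidel: T = -(D+L)⁻¹U, row 0 first, T[0,3] = -(-1.5)/(3.1) = +0.4839; later rows by forward substitution.
  T[0,:] = [+0.0000, +1.0000, -0.2258, +0.4839, -0.5161]
  T[1,:] = [+0.0000, -0.8718, +0.6071, -0.7808, -0.1398]
  T[2,:] = [+0.0000, -1.1619, +0.5600, -0.3520, -0.3380]
  T[3,:] = [+0.0000, -0.9102, +0.6244, -0.4873, +0.2005]
  T[4,:] = [+0.0000, +2.2830, -0.9293, +1.0755, -0.3704]
|eigenvalues of T|: 1.4267, 0.5830, 0.5830, 0.2891, 0.0000.
spectral radius ρ = 1.4267; 1.4267 > 1: divergent.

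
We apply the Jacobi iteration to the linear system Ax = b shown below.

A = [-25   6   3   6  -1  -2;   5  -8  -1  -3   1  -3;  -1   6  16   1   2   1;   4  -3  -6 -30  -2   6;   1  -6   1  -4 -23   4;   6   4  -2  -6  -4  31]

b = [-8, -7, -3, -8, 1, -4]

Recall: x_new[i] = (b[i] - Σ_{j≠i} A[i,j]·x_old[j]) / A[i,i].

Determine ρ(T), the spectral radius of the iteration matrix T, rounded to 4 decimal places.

Write A = D+L+U with D = diag(-25, -8, 16, -30, -23, 31).
T_J = -D⁻¹(L+U): T[0,4] = -(-1)/(-25) = -0.0400; T[0,0] = 0.
  T[0,:] = [+0.0000 +0.2400 +0.1200 +0.2400 -0.0400 -0.0800]
  T[1,:] = [+0.6250 +0.0000 -0.1250 -0.3750 +0.1250 -0.3750]
  T[2,:] = [+0.0625 -0.3750 +0.0000 -0.0625 -0.1250 -0.0625]
  T[3,:] = [+0.1333 -0.1000 -0.2000 +0.0000 -0.0667 +0.2000]
  T[4,:] = [+0.0435 -0.2609 +0.0435 -0.1739 +0.0000 +0.1739]
  T[5,:] = [-0.1935 -0.1290 +0.0645 +0.1935 +0.1290 +0.0000]
eigenvalue magnitudes: 0.6493, 0.5344, 0.2869, 0.2368, 0.2368, 0.1883.
ρ(T) = max|λ| = 0.6493; 0.6493 < 1, so it converges for any x₀.

0.6493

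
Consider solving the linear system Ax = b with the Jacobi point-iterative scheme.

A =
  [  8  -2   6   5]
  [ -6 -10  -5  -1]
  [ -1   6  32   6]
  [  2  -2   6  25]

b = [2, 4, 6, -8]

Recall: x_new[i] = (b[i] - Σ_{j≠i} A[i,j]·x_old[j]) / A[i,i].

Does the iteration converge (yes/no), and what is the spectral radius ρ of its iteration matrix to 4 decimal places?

Split A = D + L + U, D = diag(8, -10, 32, 25).
Jacobi T = -D⁻¹(L+U): T[0,1] = -(-2)/(8) = +0.2500; T[0,0] = 0.
  T[0,:] = [+0.0000 +0.2500 -0.7500 -0.6250]
  T[1,:] = [-0.6000 +0.0000 -0.5000 -0.1000]
  T[2,:] = [+0.0312 -0.1875 +0.0000 -0.1875]
  T[3,:] = [-0.0800 +0.0800 -0.2400 +0.0000]
eigenvalue magnitudes: 0.4487, 0.3809, 0.3809, 0.1877.
spectral radius ρ = 0.4487; 0.4487 < 1 ⇒ converges.

yes, ρ = 0.4487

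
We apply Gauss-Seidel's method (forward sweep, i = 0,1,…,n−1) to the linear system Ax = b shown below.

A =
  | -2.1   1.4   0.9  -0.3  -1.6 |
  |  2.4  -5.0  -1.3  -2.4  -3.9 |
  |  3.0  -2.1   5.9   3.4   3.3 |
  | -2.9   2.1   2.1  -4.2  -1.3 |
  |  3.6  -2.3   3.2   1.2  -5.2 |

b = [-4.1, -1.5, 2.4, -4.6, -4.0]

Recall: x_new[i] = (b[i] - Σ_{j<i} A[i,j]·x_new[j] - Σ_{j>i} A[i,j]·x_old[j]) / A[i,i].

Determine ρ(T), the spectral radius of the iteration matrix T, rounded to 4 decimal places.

1.3820

Let D = diag(-2.1, -5, 5.9, -4.2, -5.2); L, U the strict triangles.
Gauss-Seidel: T = -(D+L)⁻¹U, row 0 first, T[0,4] = -(-1.6)/(-2.1) = -0.7619; later rows by forward substitution.
  T[0,:] = [+0.0000 +0.6667 +0.4286 -0.1429 -0.7619]
  T[1,:] = [+0.0000 +0.3200 -0.0543 -0.5486 -1.1457]
  T[2,:] = [+0.0000 -0.2251 -0.2372 -0.6989 -0.5797]
  T[3,:] = [+0.0000 -0.4129 -0.4417 -0.5251 -0.6462]
  T[4,:] = [+0.0000 +0.0862 +0.0728 -0.4075 -0.5266]
eigenvalue magnitudes: 1.3820, 0.3182, 0.3182, 0.1529, 0.0000.
spectral radius ρ = 1.3820; 1.3820 > 1: divergent.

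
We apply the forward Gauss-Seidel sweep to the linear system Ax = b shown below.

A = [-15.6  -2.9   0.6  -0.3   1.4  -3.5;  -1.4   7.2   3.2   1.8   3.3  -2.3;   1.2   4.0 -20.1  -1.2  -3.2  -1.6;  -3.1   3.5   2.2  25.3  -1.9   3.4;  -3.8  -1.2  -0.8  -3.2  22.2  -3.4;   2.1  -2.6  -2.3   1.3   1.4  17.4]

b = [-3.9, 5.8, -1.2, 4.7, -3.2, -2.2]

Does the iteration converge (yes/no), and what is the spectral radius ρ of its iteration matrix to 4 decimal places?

Let D = diag(-15.6, 7.2, -20.1, 25.3, 22.2, 17.4); L, U the strict triangles.
T_GS = -(D+L)⁻¹U: row 0 first, T[0,4] = -(1.4)/(-15.6) = +0.0897; later rows by forward substitution.
  T[0,:] = [+0.0000 -0.1859 +0.0385 -0.0192 +0.0897 -0.2244]
  T[1,:] = [+0.0000 -0.0361 -0.4370 -0.2537 -0.4409 +0.2758]
  T[2,:] = [+0.0000 -0.0183 -0.0847 -0.1113 -0.2416 -0.0381]
  T[3,:] = [+0.0000 -0.0162 +0.0725 +0.0424 +0.1681 -0.1967]
  T[4,:] = [+0.0000 -0.0368 -0.0096 -0.0149 +0.0071 +0.0999]
  T[5,:] = [+0.0000 +0.0188 -0.0858 -0.0523 -0.1218 +0.0699]
eigenvalue magnitudes: 0.2159, 0.1636, 0.0792, 0.0792, 0.0309, 0.0000.
ρ(T) = max|λ| = 0.2159; 0.2159 < 1: convergent.

yes, ρ = 0.2159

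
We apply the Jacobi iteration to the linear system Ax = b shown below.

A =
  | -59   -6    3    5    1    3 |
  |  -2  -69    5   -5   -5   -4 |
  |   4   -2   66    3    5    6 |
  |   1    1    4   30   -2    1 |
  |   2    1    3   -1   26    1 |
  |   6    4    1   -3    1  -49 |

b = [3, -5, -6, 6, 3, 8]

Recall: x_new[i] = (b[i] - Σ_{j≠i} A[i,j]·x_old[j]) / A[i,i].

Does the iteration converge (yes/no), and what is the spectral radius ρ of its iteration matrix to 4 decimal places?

A = D + L + U where D = diag(-59, -69, 66, 30, 26, -49).
Jacobi: T = -D⁻¹(L+U), T[1,4] = -(-5)/(-69) = -0.0725; T[1,1] = 0.
  T[0,:] = [+0.0000, -0.1017, +0.0508, +0.0847, +0.0169, +0.0508]
  T[1,:] = [-0.0290, +0.0000, +0.0725, -0.0725, -0.0725, -0.0580]
  T[2,:] = [-0.0606, +0.0303, +0.0000, -0.0455, -0.0758, -0.0909]
  T[3,:] = [-0.0333, -0.0333, -0.1333, +0.0000, +0.0667, -0.0333]
  T[4,:] = [-0.0769, -0.0385, -0.1154, +0.0385, +0.0000, -0.0385]
  T[5,:] = [+0.1224, +0.0816, +0.0204, -0.0612, +0.0204, +0.0000]
moduli |λ_i(T)| = 0.1800, 0.1066, 0.0609, 0.0609, 0.0600, 0.0438.
ρ = 0.1800; 0.1800 < 1 ⇒ converges.

yes, ρ = 0.1800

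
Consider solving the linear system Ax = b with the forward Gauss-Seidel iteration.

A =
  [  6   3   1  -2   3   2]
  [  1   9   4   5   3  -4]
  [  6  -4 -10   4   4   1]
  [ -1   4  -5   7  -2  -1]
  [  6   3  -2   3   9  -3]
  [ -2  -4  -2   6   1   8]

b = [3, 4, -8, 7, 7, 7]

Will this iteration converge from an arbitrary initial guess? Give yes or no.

Let D = diag(6, 9, -10, 7, 9, 8); L, U the strict triangles.
T_GS = -(D+L)⁻¹U: row 0 first, T[0,3] = -(-2)/(6) = +0.3333; later rows by forward substitution.
  T[0,:] = [+0.0000 -0.5000 -0.1667 +0.3333 -0.5000 -0.3333]
  T[1,:] = [+0.0000 +0.0556 -0.4259 -0.5926 -0.2778 +0.4815]
  T[2,:] = [+0.0000 -0.3222 +0.0704 +0.8370 +0.2111 -0.2926]
  T[3,:] = [+0.0000 -0.3333 +0.2698 +0.9841 +0.5238 -0.3889]
  T[4,:] = [+0.0000 +0.3543 +0.1788 -0.1667 +0.2982 +0.4597]
  T[5,:] = [+0.0000 +0.0279 -0.4618 -0.7210 -0.6412 +0.3185]
moduli |λ_i(T)| = 1.4734, 0.2637, 0.2637, 0.1437, 0.1437, 0.0000.
spectral radius ρ = 1.4734; 1.4734 > 1, so it fails to converge.

no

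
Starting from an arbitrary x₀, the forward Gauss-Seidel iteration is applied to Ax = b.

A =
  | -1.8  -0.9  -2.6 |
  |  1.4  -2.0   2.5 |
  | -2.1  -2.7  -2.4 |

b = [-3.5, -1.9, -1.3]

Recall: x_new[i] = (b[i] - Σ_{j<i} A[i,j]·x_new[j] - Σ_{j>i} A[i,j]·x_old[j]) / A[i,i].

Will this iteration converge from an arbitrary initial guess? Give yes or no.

no

Let D = diag(-1.8, -2, -2.4); L, U the strict triangles.
T_GS = -(D+L)⁻¹U: row 0 first, T[0,2] = -(-2.6)/(-1.8) = -1.4444; later rows by forward substitution.
  T[0,:] = [+0.0000  -0.5000  -1.4444]
  T[1,:] = [+0.0000  -0.3500  +0.2389]
  T[2,:] = [+0.0000  +0.8313  +0.9951]
moduli |λ_i(T)| = 1.1294, 0.4842, 0.0000.
ρ(T) = max|λ| = 1.1294; 1.1294 > 1, so it fails to converge.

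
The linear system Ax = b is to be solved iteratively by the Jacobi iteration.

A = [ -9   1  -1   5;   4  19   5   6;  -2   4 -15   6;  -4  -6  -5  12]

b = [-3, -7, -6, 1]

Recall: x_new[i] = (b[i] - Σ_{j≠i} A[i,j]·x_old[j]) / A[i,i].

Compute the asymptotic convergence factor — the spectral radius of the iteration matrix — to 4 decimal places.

0.6719

Write A = D+L+U with D = diag(-9, 19, -15, 12).
Jacobi: T = -D⁻¹(L+U), T[2,0] = -(-2)/(-15) = -0.1333; T[2,2] = 0.
  T[0,:] = [+0.0000 +0.1111 -0.1111 +0.5556]
  T[1,:] = [-0.2105 +0.0000 -0.2632 -0.3158]
  T[2,:] = [-0.1333 +0.2667 +0.0000 +0.4000]
  T[3,:] = [+0.3333 +0.5000 +0.4167 +0.0000]
|eigenvalues of T|: 0.6719, 0.5195, 0.5195, 0.1204.
ρ(T) = max|λ| = 0.6719; 0.6719 < 1, so it converges for any x₀.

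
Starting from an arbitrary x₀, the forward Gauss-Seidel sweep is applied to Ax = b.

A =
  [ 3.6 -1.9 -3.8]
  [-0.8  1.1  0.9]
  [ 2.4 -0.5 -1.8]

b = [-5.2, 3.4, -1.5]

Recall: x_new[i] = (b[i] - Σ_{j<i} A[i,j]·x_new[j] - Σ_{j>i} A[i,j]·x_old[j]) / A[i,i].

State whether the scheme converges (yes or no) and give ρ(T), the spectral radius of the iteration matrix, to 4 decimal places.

no, ρ = 1.3915

Let D = diag(3.6, 1.1, -1.8); L, U the strict triangles.
Gauss-Seidel: T = -(D+L)⁻¹U, row 0 first, T[0,1] = -(-1.9)/(3.6) = +0.5278; later rows by forward substitution.
  T[0,:] = [+0.0000, +0.5278, +1.0556]
  T[1,:] = [+0.0000, +0.3838, -0.0505]
  T[2,:] = [+0.0000, +0.5971, +1.4214]
eigenvalue magnitudes: 1.3915, 0.4138, 0.0000.
ρ(T) = max|λ| = 1.3915; 1.3915 > 1: divergent.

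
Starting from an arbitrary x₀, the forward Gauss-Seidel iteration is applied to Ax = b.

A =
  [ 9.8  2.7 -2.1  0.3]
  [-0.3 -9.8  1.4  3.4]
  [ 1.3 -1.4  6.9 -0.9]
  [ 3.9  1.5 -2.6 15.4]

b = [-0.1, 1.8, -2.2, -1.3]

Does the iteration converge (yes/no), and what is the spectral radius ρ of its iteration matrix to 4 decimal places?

yes, ρ = 0.1692

Split A = D + L + U, D = diag(9.8, -9.8, 6.9, 15.4).
T_GS = -(D+L)⁻¹U: row 0 first, T[0,1] = -(2.7)/(9.8) = -0.2755; later rows by forward substitution.
  T[0,:] = [+0.0000 -0.2755 +0.2143 -0.0306]
  T[1,:] = [+0.0000 +0.0084 +0.1363 +0.3479]
  T[2,:] = [+0.0000 +0.0536 -0.0127 +0.2068]
  T[3,:] = [+0.0000 +0.0780 -0.0697 +0.0088]
eigenvalue magnitudes: 0.1692, 0.0877, 0.0877, 0.0000.
ρ(T) = max|λ| = 0.1692; 0.1692 < 1: convergent.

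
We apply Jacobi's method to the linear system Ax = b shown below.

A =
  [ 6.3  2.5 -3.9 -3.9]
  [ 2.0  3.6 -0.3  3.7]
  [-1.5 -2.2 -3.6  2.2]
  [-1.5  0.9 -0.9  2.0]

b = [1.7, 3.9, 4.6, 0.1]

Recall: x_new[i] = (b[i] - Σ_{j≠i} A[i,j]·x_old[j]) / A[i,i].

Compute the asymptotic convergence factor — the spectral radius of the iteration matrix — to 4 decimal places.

Write A = D+L+U with D = diag(6.3, 3.6, -3.6, 2).
T_J = -D⁻¹(L+U): T[3,2] = -(-0.9)/(2) = +0.4500; T[3,3] = 0.
  T[0,:] = [+0.0000, -0.3968, +0.6190, +0.6190]
  T[1,:] = [-0.5556, +0.0000, +0.0833, -1.0278]
  T[2,:] = [-0.4167, -0.6111, +0.0000, +0.6111]
  T[3,:] = [+0.7500, -0.4500, +0.4500, +0.0000]
moduli |λ_i(T)| = 1.4518, 0.7087, 0.6838, 0.6838.
ρ = 1.4518; 1.4518 > 1: divergent.

1.4518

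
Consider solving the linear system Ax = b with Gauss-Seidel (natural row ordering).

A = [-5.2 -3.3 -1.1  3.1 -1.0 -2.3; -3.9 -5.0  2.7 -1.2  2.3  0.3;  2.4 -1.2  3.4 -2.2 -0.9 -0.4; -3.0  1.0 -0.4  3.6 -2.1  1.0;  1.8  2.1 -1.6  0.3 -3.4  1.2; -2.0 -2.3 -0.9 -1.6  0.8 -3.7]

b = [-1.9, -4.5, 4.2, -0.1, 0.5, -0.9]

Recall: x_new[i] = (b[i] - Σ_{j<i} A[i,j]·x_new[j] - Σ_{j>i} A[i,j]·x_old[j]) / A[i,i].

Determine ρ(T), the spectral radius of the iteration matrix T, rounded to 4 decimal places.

Write A = D+L+U with D = diag(-5.2, -5, 3.4, 3.6, -3.4, -3.7).
Gauss-Seidel: T = -(D+L)⁻¹U, row 0 first, T[0,5] = -(-2.3)/(-5.2) = -0.4423; later rows by forward substitution.
  T[0,:] = [+0.0000, -0.6346, -0.2115, +0.5962, -0.1923, -0.4423]
  T[1,:] = [+0.0000, +0.4950, +0.7050, -0.7050, +0.6100, +0.4050]
  T[2,:] = [+0.0000, +0.6227, +0.3981, -0.0226, +0.6157, +0.5728]
  T[3,:] = [+0.0000, -0.5972, -0.3279, +0.6901, +0.3220, -0.6952]
  T[4,:] = [+0.0000, -0.3759, +0.1072, -0.0483, +0.0136, +0.0380]
  T[5,:] = [+0.0000, +0.0608, -0.2558, -0.1874, -0.5613, +0.1569]
moduli |λ_i(T)| = 1.5748, 0.4664, 0.4664, 0.2684, 0.2684, 0.0000.
ρ(T) = max|λ| = 1.5748; 1.5748 > 1: divergent.

1.5748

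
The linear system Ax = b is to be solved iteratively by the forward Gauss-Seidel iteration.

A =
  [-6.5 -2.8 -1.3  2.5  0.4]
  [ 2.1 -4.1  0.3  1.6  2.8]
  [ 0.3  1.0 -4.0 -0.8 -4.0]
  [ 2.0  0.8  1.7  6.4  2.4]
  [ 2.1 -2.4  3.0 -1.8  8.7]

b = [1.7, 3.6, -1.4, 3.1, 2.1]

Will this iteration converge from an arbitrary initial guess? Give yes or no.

yes

A = D + L + U where D = diag(-6.5, -4.1, -4, 6.4, 8.7).
T_GS = -(D+L)⁻¹U: row 0 first, T[0,2] = -(-1.3)/(-6.5) = -0.2000; later rows by forward substitution.
  T[0,:] = [+0.0000, -0.4308, -0.2000, +0.3846, +0.0615]
  T[1,:] = [+0.0000, -0.2206, -0.0293, +0.5872, +0.7144]
  T[2,:] = [+0.0000, -0.0875, -0.0223, -0.0243, -0.8168]
  T[3,:] = [+0.0000, +0.1854, +0.0721, -0.1871, -0.2666]
  T[4,:] = [+0.0000, +0.1116, +0.0628, +0.0388, +0.4087]
|eigenvalues of T|: 0.5911, 0.3115, 0.2456, 0.0126, 0.0000.
ρ = 0.5911; 0.5911 < 1: convergent.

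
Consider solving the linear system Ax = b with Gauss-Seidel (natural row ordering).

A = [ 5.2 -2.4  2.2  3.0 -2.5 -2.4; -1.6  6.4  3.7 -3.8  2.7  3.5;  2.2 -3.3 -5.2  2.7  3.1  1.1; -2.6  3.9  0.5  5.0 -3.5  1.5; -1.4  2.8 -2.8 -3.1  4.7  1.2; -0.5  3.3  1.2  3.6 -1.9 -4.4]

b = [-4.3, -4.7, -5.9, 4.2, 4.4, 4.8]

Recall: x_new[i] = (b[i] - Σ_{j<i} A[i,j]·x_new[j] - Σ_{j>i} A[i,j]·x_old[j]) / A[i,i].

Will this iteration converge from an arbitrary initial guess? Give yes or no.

no

Write A = D+L+U with D = diag(5.2, 6.4, -5.2, 5, 4.7, -4.4).
Gauss-Seidel: T = -(D+L)⁻¹U, row 0 first, T[0,3] = -(3)/(5.2) = -0.5769; later rows by forward substitution.
  T[0,:] = [+0.0000  +0.4615  -0.4231  -0.5769  +0.4808  +0.4615]
  T[1,:] = [+0.0000  +0.1154  -0.6839  +0.4495  -0.3017  -0.4315]
  T[2,:] = [+0.0000  +0.1220  +0.2550  -0.0101  +0.9910  +0.6806]
  T[3,:] = [+0.0000  +0.1378  +0.2879  -0.6496  +1.0862  +0.2085]
  T[4,:] = [+0.0000  +0.2323  +0.6232  -0.8741  +1.6298  +0.6822]
  T[5,:] = [+0.0000  +0.0798  -0.4288  +0.2459  +0.1743  -0.3144]
eigenvalue magnitudes: 1.4819, 0.5358, 0.5358, 0.2278, 0.0290, 0.0000.
ρ(T) = max|λ| = 1.4819; 1.4819 > 1 ⇒ diverges.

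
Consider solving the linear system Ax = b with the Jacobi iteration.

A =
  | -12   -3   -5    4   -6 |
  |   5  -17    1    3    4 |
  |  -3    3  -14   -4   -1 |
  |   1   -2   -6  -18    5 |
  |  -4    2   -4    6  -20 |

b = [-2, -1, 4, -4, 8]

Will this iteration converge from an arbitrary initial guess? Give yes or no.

yes

Write A = D+L+U with D = diag(-12, -17, -14, -18, -20).
Jacobi T = -D⁻¹(L+U): T[0,3] = -(4)/(-12) = +0.3333; T[0,0] = 0.
  T[0,:] = [+0.0000, -0.2500, -0.4167, +0.3333, -0.5000]
  T[1,:] = [+0.2941, +0.0000, +0.0588, +0.1765, +0.2353]
  T[2,:] = [-0.2143, +0.2143, +0.0000, -0.2857, -0.0714]
  T[3,:] = [+0.0556, -0.1111, -0.3333, +0.0000, +0.2778]
  T[4,:] = [-0.2000, +0.1000, -0.2000, +0.3000, +0.0000]
|roots of det(T-λI)|: 0.5829, 0.3683, 0.3405, 0.3256, 0.3256.
ρ = 0.5829; 0.5829 < 1 ⇒ converges.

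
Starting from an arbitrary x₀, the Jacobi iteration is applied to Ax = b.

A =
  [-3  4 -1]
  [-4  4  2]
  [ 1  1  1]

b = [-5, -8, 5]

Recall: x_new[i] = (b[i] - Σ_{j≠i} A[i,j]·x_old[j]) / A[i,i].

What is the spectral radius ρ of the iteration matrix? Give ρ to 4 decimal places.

A = D + L + U where D = diag(-3, 4, 1).
T_J = -D⁻¹(L+U): T[2,0] = -(1)/(1) = -1.0000; T[2,2] = 0.
  T[0,:] = [+0.0000, +1.3333, -0.3333]
  T[1,:] = [+1.0000, +0.0000, -0.5000]
  T[2,:] = [-1.0000, -1.0000, +0.0000]
|roots of det(T-λI)|: 1.6637, 1.1332, 0.5304.
ρ(T) = max|λ| = 1.6637; 1.6637 > 1 ⇒ diverges.

1.6637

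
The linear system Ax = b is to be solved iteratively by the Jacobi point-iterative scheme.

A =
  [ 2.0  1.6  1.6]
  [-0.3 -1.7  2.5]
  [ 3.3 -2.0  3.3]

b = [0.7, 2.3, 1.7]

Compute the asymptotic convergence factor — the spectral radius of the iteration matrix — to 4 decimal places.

A = D + L + U where D = diag(2, -1.7, 3.3).
T_J = -D⁻¹(L+U): T[0,2] = -(1.6)/(2) = -0.8000; T[0,0] = 0.
  T[0,:] = [+0.0000, -0.8000, -0.8000]
  T[1,:] = [-0.1765, +0.0000, +1.4706]
  T[2,:] = [-1.0000, +0.6061, +0.0000]
eigenvalue magnitudes: 1.6165, 0.8836, 0.8836.
ρ(T) = max|λ| = 1.6165; 1.6165 > 1: divergent.

1.6165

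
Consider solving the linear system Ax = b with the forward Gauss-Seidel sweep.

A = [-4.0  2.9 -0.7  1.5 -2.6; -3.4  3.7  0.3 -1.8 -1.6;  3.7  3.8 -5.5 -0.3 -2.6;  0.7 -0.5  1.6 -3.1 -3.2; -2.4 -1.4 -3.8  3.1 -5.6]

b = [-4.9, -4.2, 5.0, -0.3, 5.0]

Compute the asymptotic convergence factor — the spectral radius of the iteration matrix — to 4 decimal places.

Write A = D+L+U with D = diag(-4, 3.7, -5.5, -3.1, -5.6).
Gauss-Seidel: T = -(D+L)⁻¹U, row 0 first, T[0,1] = -(2.9)/(-4) = +0.7250; later rows by forward substitution.
  T[0,:] = [+0.0000 +0.7250 -0.1750 +0.3750 -0.6500]
  T[1,:] = [+0.0000 +0.6662 -0.2419 +0.8311 -0.1649]
  T[2,:] = [+0.0000 +0.9480 -0.2849 +0.7719 -1.0239]
  T[3,:] = [+0.0000 +0.5456 -0.1475 +0.3490 -1.6809]
  T[4,:] = [+0.0000 -0.8186 +0.2471 -0.6991 +0.0841]
|λ(T)| sorted: 1.6430, 0.4416, 0.4416, 0.0044, 0.0000.
ρ = 1.6430; 1.6430 > 1: divergent.

1.6430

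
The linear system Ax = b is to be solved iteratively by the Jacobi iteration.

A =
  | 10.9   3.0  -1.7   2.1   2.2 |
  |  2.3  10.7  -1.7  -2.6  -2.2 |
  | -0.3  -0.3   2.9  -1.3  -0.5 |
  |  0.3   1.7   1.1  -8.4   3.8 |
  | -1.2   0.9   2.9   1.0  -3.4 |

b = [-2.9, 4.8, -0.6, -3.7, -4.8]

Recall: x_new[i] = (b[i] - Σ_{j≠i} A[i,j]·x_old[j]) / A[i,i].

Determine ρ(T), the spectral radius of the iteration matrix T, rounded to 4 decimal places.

Split A = D + L + U, D = diag(10.9, 10.7, 2.9, -8.4, -3.4).
T_J = -D⁻¹(L+U): T[2,1] = -(-0.3)/(2.9) = +0.1034; T[2,2] = 0.
  T[0,:] = [+0.0000  -0.2752  +0.1560  -0.1927  -0.2018]
  T[1,:] = [-0.2150  +0.0000  +0.1589  +0.2430  +0.2056]
  T[2,:] = [+0.1034  +0.1034  +0.0000  +0.4483  +0.1724]
  T[3,:] = [+0.0357  +0.2024  +0.1310  +0.0000  +0.4524]
  T[4,:] = [-0.3529  +0.2647  +0.8529  +0.2941  +0.0000]
moduli |λ_i(T)| = 0.9392, 0.5374, 0.5374, 0.2410, 0.1943.
spectral radius ρ = 0.9392; 0.9392 < 1, so it converges for any x₀.

0.9392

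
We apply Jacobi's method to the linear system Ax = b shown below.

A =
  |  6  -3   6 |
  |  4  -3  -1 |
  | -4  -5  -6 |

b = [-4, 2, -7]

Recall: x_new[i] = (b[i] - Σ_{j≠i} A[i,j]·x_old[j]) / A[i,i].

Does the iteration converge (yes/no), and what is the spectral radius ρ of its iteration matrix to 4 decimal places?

no, ρ = 1.5492

A = D + L + U where D = diag(6, -3, -6).
Jacobi T = -D⁻¹(L+U): T[2,1] = -(-5)/(-6) = -0.8333; T[2,2] = 0.
  T[0,:] = [+0.0000 +0.5000 -1.0000]
  T[1,:] = [+1.3333 +0.0000 -0.3333]
  T[2,:] = [-0.6667 -0.8333 +0.0000]
|λ(T)| sorted: 1.5492, 0.8882, 0.8882.
ρ = 1.5492; 1.5492 > 1: divergent.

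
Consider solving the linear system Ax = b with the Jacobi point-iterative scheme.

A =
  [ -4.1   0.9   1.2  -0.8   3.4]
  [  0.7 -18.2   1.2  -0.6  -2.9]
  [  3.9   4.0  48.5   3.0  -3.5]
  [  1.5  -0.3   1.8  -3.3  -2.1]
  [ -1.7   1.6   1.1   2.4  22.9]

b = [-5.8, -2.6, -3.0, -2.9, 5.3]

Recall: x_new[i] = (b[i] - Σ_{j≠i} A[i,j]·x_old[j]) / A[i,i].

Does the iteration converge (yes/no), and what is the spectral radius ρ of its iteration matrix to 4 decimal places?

yes, ρ = 0.4231

Diagonal D = diag(-4.1, -18.2, 48.5, -3.3, 22.9); L, U strict lower/upper.
T_J = -D⁻¹(L+U): T[1,4] = -(-2.9)/(-18.2) = -0.1593; T[1,1] = 0.
  T[0,:] = [+0.0000  +0.2195  +0.2927  -0.1951  +0.8293]
  T[1,:] = [+0.0385  +0.0000  +0.0659  -0.0330  -0.1593]
  T[2,:] = [-0.0804  -0.0825  +0.0000  -0.0619  +0.0722]
  T[3,:] = [+0.4545  -0.0909  +0.5455  +0.0000  -0.6364]
  T[4,:] = [+0.0742  -0.0699  -0.0480  -0.1048  +0.0000]
eigenvalue magnitudes: 0.4231, 0.3527, 0.3527, 0.1514, 0.1058.
spectral radius ρ = 0.4231; 0.4231 < 1: convergent.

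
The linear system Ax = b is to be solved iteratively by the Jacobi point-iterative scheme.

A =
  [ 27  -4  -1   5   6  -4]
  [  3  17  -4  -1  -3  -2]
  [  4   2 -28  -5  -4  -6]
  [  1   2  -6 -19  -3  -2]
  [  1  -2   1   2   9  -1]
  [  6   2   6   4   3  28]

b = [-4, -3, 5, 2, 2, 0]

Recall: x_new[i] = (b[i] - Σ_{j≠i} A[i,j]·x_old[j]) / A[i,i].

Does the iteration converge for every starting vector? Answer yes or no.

yes

Let D = diag(27, 17, -28, -19, 9, 28); L, U the strict triangles.
T_J = -D⁻¹(L+U): T[1,3] = -(-1)/(17) = +0.0588; T[1,1] = 0.
  T[0,:] = [+0.0000 +0.1481 +0.0370 -0.1852 -0.2222 +0.1481]
  T[1,:] = [-0.1765 +0.0000 +0.2353 +0.0588 +0.1765 +0.1176]
  T[2,:] = [+0.1429 +0.0714 +0.0000 -0.1786 -0.1429 -0.2143]
  T[3,:] = [+0.0526 +0.1053 -0.3158 +0.0000 -0.1579 -0.1053]
  T[4,:] = [-0.1111 +0.2222 -0.1111 -0.2222 +0.0000 +0.1111]
  T[5,:] = [-0.2143 -0.0714 -0.2143 -0.1429 -0.1071 +0.0000]
|roots of det(T-λI)|: 0.5414, 0.3220, 0.2658, 0.2658, 0.2455, 0.1073.
ρ(T) = max|λ| = 0.5414; 0.5414 < 1 ⇒ converges.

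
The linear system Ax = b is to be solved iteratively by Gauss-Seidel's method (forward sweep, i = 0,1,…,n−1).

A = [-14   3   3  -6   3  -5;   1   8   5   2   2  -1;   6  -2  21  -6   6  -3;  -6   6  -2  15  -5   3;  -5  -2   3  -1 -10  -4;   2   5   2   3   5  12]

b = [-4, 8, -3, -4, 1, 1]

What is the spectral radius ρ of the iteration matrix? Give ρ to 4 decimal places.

0.9050

Split A = D + L + U, D = diag(-14, 8, 21, 15, -10, 12).
T_GS = -(D+L)⁻¹U: row 0 first, T[0,3] = -(-6)/(-14) = -0.4286; later rows by forward substitution.
  T[0,:] = [+0.0000  +0.2143  +0.2143  -0.4286  +0.2143  -0.3571]
  T[1,:] = [+0.0000  -0.0268  -0.6518  -0.1964  -0.2768  +0.1696]
  T[2,:] = [+0.0000  -0.0638  -0.1233  +0.3895  -0.3733  +0.2611]
  T[3,:] = [+0.0000  +0.0879  +0.3300  -0.0409  +0.4800  -0.3759]
  T[4,:] = [+0.0000  -0.1297  -0.0468  +0.3745  -0.2118  -0.1395]
  T[5,:] = [+0.0000  +0.0181  +0.1934  -0.0574  +0.1101  +0.0974]
|roots of det(T-λI)|: 0.9050, 0.3010, 0.3010, 0.1018, 0.1018, 0.0000.
ρ(T) = max|λ| = 0.9050; 0.9050 < 1, so it converges for any x₀.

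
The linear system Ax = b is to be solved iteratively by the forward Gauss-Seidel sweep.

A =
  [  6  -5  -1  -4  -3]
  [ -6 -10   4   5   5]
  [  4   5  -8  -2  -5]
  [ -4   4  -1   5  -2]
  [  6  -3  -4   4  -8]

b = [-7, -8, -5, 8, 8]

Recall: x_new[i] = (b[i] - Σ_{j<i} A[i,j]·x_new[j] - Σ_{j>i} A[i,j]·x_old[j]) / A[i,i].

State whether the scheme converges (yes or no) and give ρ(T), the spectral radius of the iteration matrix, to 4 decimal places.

no, ρ = 1.4077

Let D = diag(6, -10, -8, 5, -8); L, U the strict triangles.
GS T = -(D+L)⁻¹U: row 0 first, T[0,3] = -(-4)/(6) = +0.6667; later rows by forward substitution.
  T[0,:] = [+0.0000, +0.8333, +0.1667, +0.6667, +0.5000]
  T[1,:] = [+0.0000, -0.5000, +0.3000, +0.1000, +0.2000]
  T[2,:] = [+0.0000, +0.1042, +0.2708, +0.1458, -0.2500]
  T[3,:] = [+0.0000, +1.0875, -0.0525, +0.4825, +0.5900]
  T[4,:] = [+0.0000, +1.3042, -0.1492, +0.6308, +0.7200]
moduli |λ_i(T)| = 1.4077, 0.7446, 0.3740, 0.0638, 0.0000.
ρ = 1.4077; 1.4077 > 1, so it fails to converge.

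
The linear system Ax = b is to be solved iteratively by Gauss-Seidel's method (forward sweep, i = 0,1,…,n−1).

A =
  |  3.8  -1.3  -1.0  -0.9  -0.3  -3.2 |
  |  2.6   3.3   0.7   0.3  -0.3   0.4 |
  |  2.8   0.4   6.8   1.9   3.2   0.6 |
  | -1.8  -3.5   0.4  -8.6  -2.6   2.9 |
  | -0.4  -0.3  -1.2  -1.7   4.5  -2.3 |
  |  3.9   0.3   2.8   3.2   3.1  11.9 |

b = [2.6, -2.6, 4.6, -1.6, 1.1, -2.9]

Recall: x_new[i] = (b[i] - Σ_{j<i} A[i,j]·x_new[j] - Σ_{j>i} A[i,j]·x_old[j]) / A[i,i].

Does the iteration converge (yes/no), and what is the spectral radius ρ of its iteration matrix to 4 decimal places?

Let D = diag(3.8, 3.3, 6.8, -8.6, 4.5, 11.9); L, U the strict triangles.
GS T = -(D+L)⁻¹U: row 0 first, T[0,3] = -(-0.9)/(3.8) = +0.2368; later rows by forward substitution.
  T[0,:] = [+0.0000 +0.3421 +0.2632 +0.2368 +0.0789 +0.8421]
  T[1,:] = [+0.0000 -0.2695 -0.4195 -0.2775 +0.0287 -0.7847]
  T[2,:] = [+0.0000 -0.1250 -0.0837 -0.3606 -0.5048 -0.3888]
  T[3,:] = [+0.0000 +0.0323 +0.1117 +0.0466 -0.3540 +0.4622]
  T[4,:] = [+0.0000 -0.0087 +0.0153 -0.0760 -0.2594 +0.6046]
  T[5,:] = [+0.0000 -0.0823 -0.0900 +0.0215 +0.2550 -0.4465]
|λ(T)| sorted: 0.7495, 0.5907, 0.1711, 0.1711, 0.0792, 0.0000.
ρ = 0.7495; 0.7495 < 1: convergent.

yes, ρ = 0.7495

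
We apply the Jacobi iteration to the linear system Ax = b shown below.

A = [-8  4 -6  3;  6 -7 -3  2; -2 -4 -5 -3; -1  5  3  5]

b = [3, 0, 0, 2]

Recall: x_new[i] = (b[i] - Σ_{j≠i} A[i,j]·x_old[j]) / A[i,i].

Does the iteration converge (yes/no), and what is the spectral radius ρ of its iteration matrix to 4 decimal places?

no, ρ = 1.1472

Split A = D + L + U, D = diag(-8, -7, -5, 5).
T_J = -D⁻¹(L+U): T[2,0] = -(-2)/(-5) = -0.4000; T[2,2] = 0.
  T[0,:] = [+0.0000  +0.5000  -0.7500  +0.3750]
  T[1,:] = [+0.8571  +0.0000  -0.4286  +0.2857]
  T[2,:] = [-0.4000  -0.8000  +0.0000  -0.6000]
  T[3,:] = [+0.2000  -1.0000  -0.6000  +0.0000]
|roots of det(T-λI)|: 1.1472, 0.8228, 0.8228, 0.3807.
ρ = 1.1472; 1.1472 > 1 ⇒ diverges.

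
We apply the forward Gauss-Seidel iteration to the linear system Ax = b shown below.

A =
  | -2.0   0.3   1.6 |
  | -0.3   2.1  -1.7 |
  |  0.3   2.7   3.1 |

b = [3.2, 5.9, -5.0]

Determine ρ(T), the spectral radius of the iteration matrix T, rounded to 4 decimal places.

Split A = D + L + U, D = diag(-2, 2.1, 3.1).
GS T = -(D+L)⁻¹U: row 0 first, T[0,1] = -(0.3)/(-2) = +0.1500; later rows by forward substitution.
  T[0,:] = [+0.0000 +0.1500 +0.8000]
  T[1,:] = [+0.0000 +0.0214 +0.9238]
  T[2,:] = [+0.0000 -0.0332 -0.8820]
moduli |λ_i(T)| = 0.8467, 0.0139, 0.0000.
ρ = 0.8467; 0.8467 < 1 ⇒ converges.

0.8467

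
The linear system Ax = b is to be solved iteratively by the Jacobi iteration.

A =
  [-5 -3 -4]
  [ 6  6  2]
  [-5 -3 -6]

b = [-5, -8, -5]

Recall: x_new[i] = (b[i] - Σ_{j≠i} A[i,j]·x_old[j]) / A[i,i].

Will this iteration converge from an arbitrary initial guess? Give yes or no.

no

A = D + L + U where D = diag(-5, 6, -6).
Jacobi: T = -D⁻¹(L+U), T[1,0] = -(6)/(6) = -1.0000; T[1,1] = 0.
  T[0,:] = [+0.0000, -0.6000, -0.8000]
  T[1,:] = [-1.0000, +0.0000, -0.3333]
  T[2,:] = [-0.8333, -0.5000, +0.0000]
|λ(T)| sorted: 1.3601, 0.8942, 0.4659.
ρ = 1.3601; 1.3601 > 1 ⇒ diverges.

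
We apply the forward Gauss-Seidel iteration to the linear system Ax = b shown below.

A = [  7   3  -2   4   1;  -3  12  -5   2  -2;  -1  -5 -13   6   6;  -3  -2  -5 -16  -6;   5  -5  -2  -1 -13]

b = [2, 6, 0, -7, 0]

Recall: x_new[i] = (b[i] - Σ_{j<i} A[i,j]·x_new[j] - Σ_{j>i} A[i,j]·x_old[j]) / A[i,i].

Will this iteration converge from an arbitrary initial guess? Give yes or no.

Diagonal D = diag(7, 12, -13, -16, -13); L, U strict lower/upper.
GS T = -(D+L)⁻¹U: row 0 first, T[0,1] = -(3)/(7) = -0.4286; later rows by forward substitution.
  T[0,:] = [+0.0000 -0.4286 +0.2857 -0.5714 -0.1429]
  T[1,:] = [+0.0000 -0.1071 +0.4881 -0.3095 +0.1310]
  T[2,:] = [+0.0000 +0.0742 -0.2097 +0.6245 +0.4222]
  T[3,:] = [+0.0000 +0.0706 -0.0490 -0.0493 -0.4965]
  T[4,:] = [+0.0000 -0.1405 -0.0418 -0.1930 -0.1321]
moduli |λ_i(T)| = 0.5181, 0.3173, 0.3173, 0.2279, 0.0000.
ρ(T) = max|λ| = 0.5181; 0.5181 < 1, so it converges for any x₀.

yes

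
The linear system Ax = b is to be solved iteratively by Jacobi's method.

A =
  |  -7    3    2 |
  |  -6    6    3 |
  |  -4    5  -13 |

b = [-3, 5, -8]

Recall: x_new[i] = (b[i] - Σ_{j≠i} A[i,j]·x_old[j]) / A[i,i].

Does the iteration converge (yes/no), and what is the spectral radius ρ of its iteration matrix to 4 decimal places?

yes, ρ = 0.6479

A = D + L + U where D = diag(-7, 6, -13).
T_J = -D⁻¹(L+U): T[2,0] = -(-4)/(-13) = -0.3077; T[2,2] = 0.
  T[0,:] = [+0.0000, +0.4286, +0.2857]
  T[1,:] = [+1.0000, +0.0000, -0.5000]
  T[2,:] = [-0.3077, +0.3846, +0.0000]
eigenvalue magnitudes: 0.6479, 0.5209, 0.5209.
ρ(T) = max|λ| = 0.6479; 0.6479 < 1, so it converges for any x₀.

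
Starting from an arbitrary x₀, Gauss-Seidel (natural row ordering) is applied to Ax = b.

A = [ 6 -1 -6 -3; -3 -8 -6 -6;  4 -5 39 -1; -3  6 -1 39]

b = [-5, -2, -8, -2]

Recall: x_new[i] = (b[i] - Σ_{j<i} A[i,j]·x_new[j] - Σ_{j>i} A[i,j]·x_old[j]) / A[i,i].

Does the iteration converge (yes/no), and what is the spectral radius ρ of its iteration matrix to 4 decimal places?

A = D + L + U where D = diag(6, -8, 39, 39).
T_GS = -(D+L)⁻¹U: row 0 first, T[0,2] = -(-6)/(6) = +1.0000; later rows by forward substitution.
  T[0,:] = [+0.0000  +0.1667  +1.0000  +0.5000]
  T[1,:] = [+0.0000  -0.0625  -1.1250  -0.9375]
  T[2,:] = [+0.0000  -0.0251  -0.2468  -0.1458]
  T[3,:] = [+0.0000  +0.0218  +0.2437  +0.1790]
|eigenvalues of T|: 0.1982, 0.0353, 0.0353, 0.0000.
ρ = 0.1982; 0.1982 < 1 ⇒ converges.

yes, ρ = 0.1982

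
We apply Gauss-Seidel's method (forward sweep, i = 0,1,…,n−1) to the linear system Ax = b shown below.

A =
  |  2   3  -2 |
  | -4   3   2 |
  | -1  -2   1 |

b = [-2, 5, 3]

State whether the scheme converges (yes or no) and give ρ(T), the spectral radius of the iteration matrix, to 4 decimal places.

no, ρ = 1.1805

Diagonal D = diag(2, 3, 1); L, U strict lower/upper.
GS T = -(D+L)⁻¹U: row 0 first, T[0,1] = -(3)/(2) = -1.5000; later rows by forward substitution.
  T[0,:] = [+0.0000  -1.5000  +1.0000]
  T[1,:] = [+0.0000  -2.0000  +0.6667]
  T[2,:] = [+0.0000  -5.5000  +2.3333]
|roots of det(T-λI)|: 1.1805, 0.8471, 0.0000.
ρ = 1.1805; 1.1805 > 1: divergent.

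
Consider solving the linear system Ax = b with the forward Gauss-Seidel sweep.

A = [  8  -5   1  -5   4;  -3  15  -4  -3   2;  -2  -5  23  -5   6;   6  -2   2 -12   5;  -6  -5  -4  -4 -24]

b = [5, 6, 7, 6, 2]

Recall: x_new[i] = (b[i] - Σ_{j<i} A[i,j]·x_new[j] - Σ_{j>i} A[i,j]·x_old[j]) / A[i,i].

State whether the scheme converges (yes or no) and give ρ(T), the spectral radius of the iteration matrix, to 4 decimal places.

yes, ρ = 0.6302

A = D + L + U where D = diag(8, 15, 23, -12, -24).
T_GS = -(D+L)⁻¹U: row 0 first, T[0,1] = -(-5)/(8) = +0.6250; later rows by forward substitution.
  T[0,:] = [+0.0000  +0.6250  -0.1250  +0.6250  -0.5000]
  T[1,:] = [+0.0000  +0.1250  +0.2417  +0.3250  -0.2333]
  T[2,:] = [+0.0000  +0.0815  +0.0417  +0.3424  -0.3551]
  T[3,:] = [+0.0000  +0.3053  -0.0958  +0.3154  +0.1464]
  T[4,:] = [+0.0000  -0.2468  -0.0101  -0.3336  +0.2084]
|eigenvalues of T|: 0.6302, 0.1939, 0.1939, 0.1593, 0.0000.
spectral radius ρ = 0.6302; 0.6302 < 1 ⇒ converges.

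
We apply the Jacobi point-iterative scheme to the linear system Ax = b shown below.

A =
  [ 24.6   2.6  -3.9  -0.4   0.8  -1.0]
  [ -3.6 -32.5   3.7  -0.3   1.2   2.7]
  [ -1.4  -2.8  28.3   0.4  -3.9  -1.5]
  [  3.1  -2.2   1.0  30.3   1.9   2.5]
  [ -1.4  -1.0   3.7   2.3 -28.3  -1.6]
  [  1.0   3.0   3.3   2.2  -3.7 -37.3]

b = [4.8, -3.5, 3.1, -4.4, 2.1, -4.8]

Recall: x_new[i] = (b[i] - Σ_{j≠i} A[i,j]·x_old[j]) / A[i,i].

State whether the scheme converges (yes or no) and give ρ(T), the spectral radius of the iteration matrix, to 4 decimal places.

Split A = D + L + U, D = diag(24.6, -32.5, 28.3, 30.3, -28.3, -37.3).
Jacobi: T = -D⁻¹(L+U), T[2,3] = -(0.4)/(28.3) = -0.0141; T[2,2] = 0.
  T[0,:] = [+0.0000  -0.1057  +0.1585  +0.0163  -0.0325  +0.0407]
  T[1,:] = [-0.1108  +0.0000  +0.1138  -0.0092  +0.0369  +0.0831]
  T[2,:] = [+0.0495  +0.0989  +0.0000  -0.0141  +0.1378  +0.0530]
  T[3,:] = [-0.1023  +0.0726  -0.0330  +0.0000  -0.0627  -0.0825]
  T[4,:] = [-0.0495  -0.0353  +0.1307  +0.0813  +0.0000  -0.0565]
  T[5,:] = [+0.0268  +0.0804  +0.0885  +0.0590  -0.0992  +0.0000]
moduli |λ_i(T)| = 0.2420, 0.1447, 0.1447, 0.0970, 0.0897, 0.0897.
ρ(T) = max|λ| = 0.2420; 0.2420 < 1 ⇒ converges.

yes, ρ = 0.2420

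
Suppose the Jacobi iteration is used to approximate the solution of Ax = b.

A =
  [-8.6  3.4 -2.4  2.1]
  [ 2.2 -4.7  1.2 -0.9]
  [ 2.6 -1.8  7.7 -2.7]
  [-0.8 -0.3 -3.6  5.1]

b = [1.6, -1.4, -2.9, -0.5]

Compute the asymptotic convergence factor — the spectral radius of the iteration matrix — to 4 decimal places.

A = D + L + U where D = diag(-8.6, -4.7, 7.7, 5.1).
Jacobi T = -D⁻¹(L+U): T[0,3] = -(2.1)/(-8.6) = +0.2442; T[0,0] = 0.
  T[0,:] = [+0.0000  +0.3953  -0.2791  +0.2442]
  T[1,:] = [+0.4681  +0.0000  +0.2553  -0.1915]
  T[2,:] = [-0.3377  +0.2338  +0.0000  +0.3506]
  T[3,:] = [+0.1569  +0.0588  +0.7059  +0.0000]
|λ(T)| sorted: 0.8919, 0.4896, 0.4367, 0.0343.
ρ = 0.8919; 0.8919 < 1, so it converges for any x₀.

0.8919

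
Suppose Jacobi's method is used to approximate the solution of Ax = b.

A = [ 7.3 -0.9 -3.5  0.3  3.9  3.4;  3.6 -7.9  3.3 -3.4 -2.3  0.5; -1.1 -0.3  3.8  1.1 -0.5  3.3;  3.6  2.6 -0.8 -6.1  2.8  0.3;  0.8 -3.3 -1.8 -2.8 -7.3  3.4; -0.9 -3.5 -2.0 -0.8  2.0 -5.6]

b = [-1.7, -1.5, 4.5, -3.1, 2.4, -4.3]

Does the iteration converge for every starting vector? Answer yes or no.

no

A = D + L + U where D = diag(7.3, -7.9, 3.8, -6.1, -7.3, -5.6).
Jacobi: T = -D⁻¹(L+U), T[1,3] = -(-3.4)/(-7.9) = -0.4304; T[1,1] = 0.
  T[0,:] = [+0.0000  +0.1233  +0.4795  -0.0411  -0.5342  -0.4658]
  T[1,:] = [+0.4557  +0.0000  +0.4177  -0.4304  -0.2911  +0.0633]
  T[2,:] = [+0.2895  +0.0789  +0.0000  -0.2895  +0.1316  -0.8684]
  T[3,:] = [+0.5902  +0.4262  -0.1311  +0.0000  +0.4590  +0.0492]
  T[4,:] = [+0.1096  -0.4521  -0.2466  -0.3836  +0.0000  +0.4658]
  T[5,:] = [-0.1607  -0.6250  -0.3571  -0.1429  +0.3571  +0.0000]
|roots of det(T-λI)|: 1.2456, 0.8023, 0.8023, 0.4024, 0.4024, 0.0837.
ρ = 1.2456; 1.2456 > 1 ⇒ diverges.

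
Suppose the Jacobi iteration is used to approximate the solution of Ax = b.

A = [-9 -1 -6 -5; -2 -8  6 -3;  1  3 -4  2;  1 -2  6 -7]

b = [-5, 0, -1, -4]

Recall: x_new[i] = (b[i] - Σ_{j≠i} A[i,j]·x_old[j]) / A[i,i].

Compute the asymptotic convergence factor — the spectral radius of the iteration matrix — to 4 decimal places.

1.1767

Diagonal D = diag(-9, -8, -4, -7); L, U strict lower/upper.
Jacobi T = -D⁻¹(L+U): T[0,3] = -(-5)/(-9) = -0.5556; T[0,0] = 0.
  T[0,:] = [+0.0000 -0.1111 -0.6667 -0.5556]
  T[1,:] = [-0.2500 +0.0000 +0.7500 -0.3750]
  T[2,:] = [+0.2500 +0.7500 +0.0000 +0.5000]
  T[3,:] = [+0.1429 -0.2857 +0.8571 +0.0000]
eigenvalue magnitudes: 1.1767, 0.7739, 0.4391, 0.4391.
ρ = 1.1767; 1.1767 > 1 ⇒ diverges.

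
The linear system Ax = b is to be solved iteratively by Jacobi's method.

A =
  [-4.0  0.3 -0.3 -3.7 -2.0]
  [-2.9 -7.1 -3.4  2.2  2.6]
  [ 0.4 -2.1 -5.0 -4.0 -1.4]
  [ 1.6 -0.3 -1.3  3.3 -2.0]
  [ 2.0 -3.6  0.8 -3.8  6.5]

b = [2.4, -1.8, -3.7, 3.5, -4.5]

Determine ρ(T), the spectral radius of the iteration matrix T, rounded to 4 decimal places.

1.2218

Split A = D + L + U, D = diag(-4, -7.1, -5, 3.3, 6.5).
Jacobi T = -D⁻¹(L+U): T[1,3] = -(2.2)/(-7.1) = +0.3099; T[1,1] = 0.
  T[0,:] = [+0.0000 +0.0750 -0.0750 -0.9250 -0.5000]
  T[1,:] = [-0.4085 +0.0000 -0.4789 +0.3099 +0.3662]
  T[2,:] = [+0.0800 -0.4200 +0.0000 -0.8000 -0.2800]
  T[3,:] = [-0.4848 +0.0909 +0.3939 +0.0000 +0.6061]
  T[4,:] = [-0.3077 +0.5538 -0.1231 +0.5846 +0.0000]
|roots of det(T-λI)|: 1.2218, 0.5837, 0.5353, 0.5353, 0.2635.
ρ = 1.2218; 1.2218 > 1: divergent.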